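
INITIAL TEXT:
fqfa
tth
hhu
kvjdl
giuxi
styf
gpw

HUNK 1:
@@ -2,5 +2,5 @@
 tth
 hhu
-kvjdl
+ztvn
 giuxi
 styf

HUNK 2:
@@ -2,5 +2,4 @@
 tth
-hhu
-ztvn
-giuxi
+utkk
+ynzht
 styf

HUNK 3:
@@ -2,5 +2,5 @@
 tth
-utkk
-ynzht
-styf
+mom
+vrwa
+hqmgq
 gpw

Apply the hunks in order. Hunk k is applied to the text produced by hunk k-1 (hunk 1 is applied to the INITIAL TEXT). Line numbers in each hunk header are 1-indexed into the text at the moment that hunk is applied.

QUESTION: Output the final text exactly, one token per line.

Hunk 1: at line 2 remove [kvjdl] add [ztvn] -> 7 lines: fqfa tth hhu ztvn giuxi styf gpw
Hunk 2: at line 2 remove [hhu,ztvn,giuxi] add [utkk,ynzht] -> 6 lines: fqfa tth utkk ynzht styf gpw
Hunk 3: at line 2 remove [utkk,ynzht,styf] add [mom,vrwa,hqmgq] -> 6 lines: fqfa tth mom vrwa hqmgq gpw

Answer: fqfa
tth
mom
vrwa
hqmgq
gpw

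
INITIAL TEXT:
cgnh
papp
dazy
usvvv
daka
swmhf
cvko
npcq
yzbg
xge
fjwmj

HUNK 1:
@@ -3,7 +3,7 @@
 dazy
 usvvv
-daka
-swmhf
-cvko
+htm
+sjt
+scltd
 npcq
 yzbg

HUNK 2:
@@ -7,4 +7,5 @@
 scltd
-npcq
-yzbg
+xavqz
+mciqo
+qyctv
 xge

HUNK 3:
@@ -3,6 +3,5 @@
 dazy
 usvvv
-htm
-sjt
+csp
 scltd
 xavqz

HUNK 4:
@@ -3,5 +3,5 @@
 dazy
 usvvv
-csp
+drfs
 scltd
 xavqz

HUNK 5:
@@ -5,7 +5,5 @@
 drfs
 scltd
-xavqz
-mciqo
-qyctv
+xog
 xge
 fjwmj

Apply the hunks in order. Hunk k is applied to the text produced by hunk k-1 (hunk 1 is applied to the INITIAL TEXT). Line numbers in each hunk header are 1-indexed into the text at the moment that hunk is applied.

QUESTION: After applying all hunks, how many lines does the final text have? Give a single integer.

Answer: 9

Derivation:
Hunk 1: at line 3 remove [daka,swmhf,cvko] add [htm,sjt,scltd] -> 11 lines: cgnh papp dazy usvvv htm sjt scltd npcq yzbg xge fjwmj
Hunk 2: at line 7 remove [npcq,yzbg] add [xavqz,mciqo,qyctv] -> 12 lines: cgnh papp dazy usvvv htm sjt scltd xavqz mciqo qyctv xge fjwmj
Hunk 3: at line 3 remove [htm,sjt] add [csp] -> 11 lines: cgnh papp dazy usvvv csp scltd xavqz mciqo qyctv xge fjwmj
Hunk 4: at line 3 remove [csp] add [drfs] -> 11 lines: cgnh papp dazy usvvv drfs scltd xavqz mciqo qyctv xge fjwmj
Hunk 5: at line 5 remove [xavqz,mciqo,qyctv] add [xog] -> 9 lines: cgnh papp dazy usvvv drfs scltd xog xge fjwmj
Final line count: 9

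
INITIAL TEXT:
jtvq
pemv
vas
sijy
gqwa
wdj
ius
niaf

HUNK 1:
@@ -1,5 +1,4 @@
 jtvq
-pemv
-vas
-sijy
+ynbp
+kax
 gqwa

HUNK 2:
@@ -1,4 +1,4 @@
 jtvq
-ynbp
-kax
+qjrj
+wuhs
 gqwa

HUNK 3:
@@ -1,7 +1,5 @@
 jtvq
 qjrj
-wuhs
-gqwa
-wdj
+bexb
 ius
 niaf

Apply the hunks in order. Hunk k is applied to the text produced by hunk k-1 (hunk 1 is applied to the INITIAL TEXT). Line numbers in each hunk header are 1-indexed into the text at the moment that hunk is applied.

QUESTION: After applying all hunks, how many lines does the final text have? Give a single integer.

Answer: 5

Derivation:
Hunk 1: at line 1 remove [pemv,vas,sijy] add [ynbp,kax] -> 7 lines: jtvq ynbp kax gqwa wdj ius niaf
Hunk 2: at line 1 remove [ynbp,kax] add [qjrj,wuhs] -> 7 lines: jtvq qjrj wuhs gqwa wdj ius niaf
Hunk 3: at line 1 remove [wuhs,gqwa,wdj] add [bexb] -> 5 lines: jtvq qjrj bexb ius niaf
Final line count: 5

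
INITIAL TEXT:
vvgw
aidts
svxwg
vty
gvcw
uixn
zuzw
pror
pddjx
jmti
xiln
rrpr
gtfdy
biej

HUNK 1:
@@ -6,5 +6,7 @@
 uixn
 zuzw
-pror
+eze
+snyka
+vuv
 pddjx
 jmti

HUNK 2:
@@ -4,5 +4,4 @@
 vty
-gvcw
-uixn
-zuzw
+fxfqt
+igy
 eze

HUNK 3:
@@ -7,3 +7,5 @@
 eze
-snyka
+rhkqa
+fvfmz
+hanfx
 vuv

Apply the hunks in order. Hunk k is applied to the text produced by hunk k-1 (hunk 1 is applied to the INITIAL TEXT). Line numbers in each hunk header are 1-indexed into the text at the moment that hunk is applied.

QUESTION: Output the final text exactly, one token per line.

Answer: vvgw
aidts
svxwg
vty
fxfqt
igy
eze
rhkqa
fvfmz
hanfx
vuv
pddjx
jmti
xiln
rrpr
gtfdy
biej

Derivation:
Hunk 1: at line 6 remove [pror] add [eze,snyka,vuv] -> 16 lines: vvgw aidts svxwg vty gvcw uixn zuzw eze snyka vuv pddjx jmti xiln rrpr gtfdy biej
Hunk 2: at line 4 remove [gvcw,uixn,zuzw] add [fxfqt,igy] -> 15 lines: vvgw aidts svxwg vty fxfqt igy eze snyka vuv pddjx jmti xiln rrpr gtfdy biej
Hunk 3: at line 7 remove [snyka] add [rhkqa,fvfmz,hanfx] -> 17 lines: vvgw aidts svxwg vty fxfqt igy eze rhkqa fvfmz hanfx vuv pddjx jmti xiln rrpr gtfdy biej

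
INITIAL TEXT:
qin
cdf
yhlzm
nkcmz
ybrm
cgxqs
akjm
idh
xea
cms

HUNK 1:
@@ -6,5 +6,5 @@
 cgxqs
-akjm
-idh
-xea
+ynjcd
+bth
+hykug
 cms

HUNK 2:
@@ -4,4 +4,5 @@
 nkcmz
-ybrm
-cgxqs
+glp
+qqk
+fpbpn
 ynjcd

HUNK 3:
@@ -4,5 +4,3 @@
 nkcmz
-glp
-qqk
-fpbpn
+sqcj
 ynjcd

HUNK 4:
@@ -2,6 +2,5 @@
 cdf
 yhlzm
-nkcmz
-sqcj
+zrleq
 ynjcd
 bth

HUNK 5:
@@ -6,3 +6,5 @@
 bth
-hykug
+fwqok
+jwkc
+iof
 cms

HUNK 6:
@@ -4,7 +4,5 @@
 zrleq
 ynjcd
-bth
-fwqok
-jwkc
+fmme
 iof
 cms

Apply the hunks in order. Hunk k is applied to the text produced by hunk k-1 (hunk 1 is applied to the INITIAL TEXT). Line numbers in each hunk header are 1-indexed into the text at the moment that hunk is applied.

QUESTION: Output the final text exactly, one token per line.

Answer: qin
cdf
yhlzm
zrleq
ynjcd
fmme
iof
cms

Derivation:
Hunk 1: at line 6 remove [akjm,idh,xea] add [ynjcd,bth,hykug] -> 10 lines: qin cdf yhlzm nkcmz ybrm cgxqs ynjcd bth hykug cms
Hunk 2: at line 4 remove [ybrm,cgxqs] add [glp,qqk,fpbpn] -> 11 lines: qin cdf yhlzm nkcmz glp qqk fpbpn ynjcd bth hykug cms
Hunk 3: at line 4 remove [glp,qqk,fpbpn] add [sqcj] -> 9 lines: qin cdf yhlzm nkcmz sqcj ynjcd bth hykug cms
Hunk 4: at line 2 remove [nkcmz,sqcj] add [zrleq] -> 8 lines: qin cdf yhlzm zrleq ynjcd bth hykug cms
Hunk 5: at line 6 remove [hykug] add [fwqok,jwkc,iof] -> 10 lines: qin cdf yhlzm zrleq ynjcd bth fwqok jwkc iof cms
Hunk 6: at line 4 remove [bth,fwqok,jwkc] add [fmme] -> 8 lines: qin cdf yhlzm zrleq ynjcd fmme iof cms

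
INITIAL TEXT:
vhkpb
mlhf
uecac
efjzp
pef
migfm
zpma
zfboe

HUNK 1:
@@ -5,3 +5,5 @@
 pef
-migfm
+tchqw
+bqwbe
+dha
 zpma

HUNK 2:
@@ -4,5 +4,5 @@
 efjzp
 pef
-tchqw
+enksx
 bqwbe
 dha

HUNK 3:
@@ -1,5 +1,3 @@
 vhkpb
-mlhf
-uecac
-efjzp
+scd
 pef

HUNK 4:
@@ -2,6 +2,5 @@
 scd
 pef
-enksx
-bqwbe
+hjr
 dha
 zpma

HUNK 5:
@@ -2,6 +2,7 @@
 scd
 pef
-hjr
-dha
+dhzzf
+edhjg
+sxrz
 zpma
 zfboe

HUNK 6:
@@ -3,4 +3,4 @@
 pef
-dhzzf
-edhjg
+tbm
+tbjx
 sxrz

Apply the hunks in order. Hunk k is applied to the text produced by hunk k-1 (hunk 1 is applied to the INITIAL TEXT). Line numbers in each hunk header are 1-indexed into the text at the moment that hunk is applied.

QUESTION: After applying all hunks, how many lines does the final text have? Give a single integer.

Hunk 1: at line 5 remove [migfm] add [tchqw,bqwbe,dha] -> 10 lines: vhkpb mlhf uecac efjzp pef tchqw bqwbe dha zpma zfboe
Hunk 2: at line 4 remove [tchqw] add [enksx] -> 10 lines: vhkpb mlhf uecac efjzp pef enksx bqwbe dha zpma zfboe
Hunk 3: at line 1 remove [mlhf,uecac,efjzp] add [scd] -> 8 lines: vhkpb scd pef enksx bqwbe dha zpma zfboe
Hunk 4: at line 2 remove [enksx,bqwbe] add [hjr] -> 7 lines: vhkpb scd pef hjr dha zpma zfboe
Hunk 5: at line 2 remove [hjr,dha] add [dhzzf,edhjg,sxrz] -> 8 lines: vhkpb scd pef dhzzf edhjg sxrz zpma zfboe
Hunk 6: at line 3 remove [dhzzf,edhjg] add [tbm,tbjx] -> 8 lines: vhkpb scd pef tbm tbjx sxrz zpma zfboe
Final line count: 8

Answer: 8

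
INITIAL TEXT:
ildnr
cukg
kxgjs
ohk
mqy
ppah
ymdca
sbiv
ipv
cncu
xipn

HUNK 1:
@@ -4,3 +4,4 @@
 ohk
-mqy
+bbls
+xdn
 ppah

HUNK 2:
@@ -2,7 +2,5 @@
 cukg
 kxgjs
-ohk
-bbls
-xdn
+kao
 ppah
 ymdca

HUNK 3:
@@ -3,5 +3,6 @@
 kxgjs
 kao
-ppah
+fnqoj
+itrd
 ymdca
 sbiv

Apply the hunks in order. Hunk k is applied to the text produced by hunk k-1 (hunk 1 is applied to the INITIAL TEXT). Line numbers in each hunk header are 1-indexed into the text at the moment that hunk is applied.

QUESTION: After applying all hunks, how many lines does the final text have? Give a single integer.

Hunk 1: at line 4 remove [mqy] add [bbls,xdn] -> 12 lines: ildnr cukg kxgjs ohk bbls xdn ppah ymdca sbiv ipv cncu xipn
Hunk 2: at line 2 remove [ohk,bbls,xdn] add [kao] -> 10 lines: ildnr cukg kxgjs kao ppah ymdca sbiv ipv cncu xipn
Hunk 3: at line 3 remove [ppah] add [fnqoj,itrd] -> 11 lines: ildnr cukg kxgjs kao fnqoj itrd ymdca sbiv ipv cncu xipn
Final line count: 11

Answer: 11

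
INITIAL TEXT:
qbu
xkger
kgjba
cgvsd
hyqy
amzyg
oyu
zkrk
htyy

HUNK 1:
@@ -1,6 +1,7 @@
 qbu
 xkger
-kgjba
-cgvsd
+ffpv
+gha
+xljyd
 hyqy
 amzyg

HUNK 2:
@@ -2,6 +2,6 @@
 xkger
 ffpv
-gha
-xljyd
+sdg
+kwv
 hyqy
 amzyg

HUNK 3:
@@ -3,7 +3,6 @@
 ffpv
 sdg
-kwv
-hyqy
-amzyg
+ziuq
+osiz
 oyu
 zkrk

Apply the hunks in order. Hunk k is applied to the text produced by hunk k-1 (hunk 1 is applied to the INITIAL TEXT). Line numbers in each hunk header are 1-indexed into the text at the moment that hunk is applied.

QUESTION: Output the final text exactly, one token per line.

Hunk 1: at line 1 remove [kgjba,cgvsd] add [ffpv,gha,xljyd] -> 10 lines: qbu xkger ffpv gha xljyd hyqy amzyg oyu zkrk htyy
Hunk 2: at line 2 remove [gha,xljyd] add [sdg,kwv] -> 10 lines: qbu xkger ffpv sdg kwv hyqy amzyg oyu zkrk htyy
Hunk 3: at line 3 remove [kwv,hyqy,amzyg] add [ziuq,osiz] -> 9 lines: qbu xkger ffpv sdg ziuq osiz oyu zkrk htyy

Answer: qbu
xkger
ffpv
sdg
ziuq
osiz
oyu
zkrk
htyy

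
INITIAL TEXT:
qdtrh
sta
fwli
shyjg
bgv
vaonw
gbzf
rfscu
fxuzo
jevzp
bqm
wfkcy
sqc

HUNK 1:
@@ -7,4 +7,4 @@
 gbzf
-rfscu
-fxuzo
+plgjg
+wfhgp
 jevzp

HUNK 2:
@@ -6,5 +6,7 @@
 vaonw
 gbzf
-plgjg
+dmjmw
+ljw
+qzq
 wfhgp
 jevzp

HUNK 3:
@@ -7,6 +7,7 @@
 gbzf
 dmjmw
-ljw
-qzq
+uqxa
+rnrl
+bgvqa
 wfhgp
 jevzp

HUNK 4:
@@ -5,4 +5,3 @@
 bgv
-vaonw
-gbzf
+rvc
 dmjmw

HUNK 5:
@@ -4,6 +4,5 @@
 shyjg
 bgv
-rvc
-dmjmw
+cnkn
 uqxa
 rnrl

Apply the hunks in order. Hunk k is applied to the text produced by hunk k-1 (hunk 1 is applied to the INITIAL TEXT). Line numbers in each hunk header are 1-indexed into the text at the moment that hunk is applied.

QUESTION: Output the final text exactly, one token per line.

Hunk 1: at line 7 remove [rfscu,fxuzo] add [plgjg,wfhgp] -> 13 lines: qdtrh sta fwli shyjg bgv vaonw gbzf plgjg wfhgp jevzp bqm wfkcy sqc
Hunk 2: at line 6 remove [plgjg] add [dmjmw,ljw,qzq] -> 15 lines: qdtrh sta fwli shyjg bgv vaonw gbzf dmjmw ljw qzq wfhgp jevzp bqm wfkcy sqc
Hunk 3: at line 7 remove [ljw,qzq] add [uqxa,rnrl,bgvqa] -> 16 lines: qdtrh sta fwli shyjg bgv vaonw gbzf dmjmw uqxa rnrl bgvqa wfhgp jevzp bqm wfkcy sqc
Hunk 4: at line 5 remove [vaonw,gbzf] add [rvc] -> 15 lines: qdtrh sta fwli shyjg bgv rvc dmjmw uqxa rnrl bgvqa wfhgp jevzp bqm wfkcy sqc
Hunk 5: at line 4 remove [rvc,dmjmw] add [cnkn] -> 14 lines: qdtrh sta fwli shyjg bgv cnkn uqxa rnrl bgvqa wfhgp jevzp bqm wfkcy sqc

Answer: qdtrh
sta
fwli
shyjg
bgv
cnkn
uqxa
rnrl
bgvqa
wfhgp
jevzp
bqm
wfkcy
sqc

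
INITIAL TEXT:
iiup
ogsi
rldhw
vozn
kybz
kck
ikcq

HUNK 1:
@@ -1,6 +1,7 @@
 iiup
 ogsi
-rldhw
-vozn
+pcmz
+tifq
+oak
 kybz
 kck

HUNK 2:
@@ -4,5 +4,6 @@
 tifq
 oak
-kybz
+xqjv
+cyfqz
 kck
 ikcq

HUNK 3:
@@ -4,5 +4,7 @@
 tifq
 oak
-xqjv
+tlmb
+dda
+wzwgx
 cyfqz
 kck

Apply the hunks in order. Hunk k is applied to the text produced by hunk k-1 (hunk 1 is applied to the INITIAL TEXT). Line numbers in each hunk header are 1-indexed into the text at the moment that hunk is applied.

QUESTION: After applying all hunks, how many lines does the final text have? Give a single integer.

Answer: 11

Derivation:
Hunk 1: at line 1 remove [rldhw,vozn] add [pcmz,tifq,oak] -> 8 lines: iiup ogsi pcmz tifq oak kybz kck ikcq
Hunk 2: at line 4 remove [kybz] add [xqjv,cyfqz] -> 9 lines: iiup ogsi pcmz tifq oak xqjv cyfqz kck ikcq
Hunk 3: at line 4 remove [xqjv] add [tlmb,dda,wzwgx] -> 11 lines: iiup ogsi pcmz tifq oak tlmb dda wzwgx cyfqz kck ikcq
Final line count: 11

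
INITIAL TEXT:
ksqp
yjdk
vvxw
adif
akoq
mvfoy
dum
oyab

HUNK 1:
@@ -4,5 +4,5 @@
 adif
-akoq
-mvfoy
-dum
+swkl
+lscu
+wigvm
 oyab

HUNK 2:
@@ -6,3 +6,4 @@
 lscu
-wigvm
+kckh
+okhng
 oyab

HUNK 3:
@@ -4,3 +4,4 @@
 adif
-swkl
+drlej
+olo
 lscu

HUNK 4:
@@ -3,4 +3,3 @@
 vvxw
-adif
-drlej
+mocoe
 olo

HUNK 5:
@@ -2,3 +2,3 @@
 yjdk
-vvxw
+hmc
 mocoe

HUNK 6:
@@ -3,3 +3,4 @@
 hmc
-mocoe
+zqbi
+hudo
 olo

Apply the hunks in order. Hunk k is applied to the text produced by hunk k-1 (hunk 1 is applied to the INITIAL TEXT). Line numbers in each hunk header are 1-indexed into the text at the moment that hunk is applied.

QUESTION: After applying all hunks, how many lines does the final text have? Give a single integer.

Hunk 1: at line 4 remove [akoq,mvfoy,dum] add [swkl,lscu,wigvm] -> 8 lines: ksqp yjdk vvxw adif swkl lscu wigvm oyab
Hunk 2: at line 6 remove [wigvm] add [kckh,okhng] -> 9 lines: ksqp yjdk vvxw adif swkl lscu kckh okhng oyab
Hunk 3: at line 4 remove [swkl] add [drlej,olo] -> 10 lines: ksqp yjdk vvxw adif drlej olo lscu kckh okhng oyab
Hunk 4: at line 3 remove [adif,drlej] add [mocoe] -> 9 lines: ksqp yjdk vvxw mocoe olo lscu kckh okhng oyab
Hunk 5: at line 2 remove [vvxw] add [hmc] -> 9 lines: ksqp yjdk hmc mocoe olo lscu kckh okhng oyab
Hunk 6: at line 3 remove [mocoe] add [zqbi,hudo] -> 10 lines: ksqp yjdk hmc zqbi hudo olo lscu kckh okhng oyab
Final line count: 10

Answer: 10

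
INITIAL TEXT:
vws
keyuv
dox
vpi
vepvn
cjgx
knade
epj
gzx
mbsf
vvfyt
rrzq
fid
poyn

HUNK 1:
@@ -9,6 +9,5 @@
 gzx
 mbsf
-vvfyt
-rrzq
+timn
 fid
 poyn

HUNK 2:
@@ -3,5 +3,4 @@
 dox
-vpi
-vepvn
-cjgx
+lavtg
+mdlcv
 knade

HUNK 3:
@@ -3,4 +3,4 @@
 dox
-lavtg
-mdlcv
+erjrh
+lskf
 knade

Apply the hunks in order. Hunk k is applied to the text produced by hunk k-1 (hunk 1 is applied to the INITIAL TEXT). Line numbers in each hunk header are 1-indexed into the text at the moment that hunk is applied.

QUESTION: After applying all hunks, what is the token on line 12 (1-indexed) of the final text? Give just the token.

Hunk 1: at line 9 remove [vvfyt,rrzq] add [timn] -> 13 lines: vws keyuv dox vpi vepvn cjgx knade epj gzx mbsf timn fid poyn
Hunk 2: at line 3 remove [vpi,vepvn,cjgx] add [lavtg,mdlcv] -> 12 lines: vws keyuv dox lavtg mdlcv knade epj gzx mbsf timn fid poyn
Hunk 3: at line 3 remove [lavtg,mdlcv] add [erjrh,lskf] -> 12 lines: vws keyuv dox erjrh lskf knade epj gzx mbsf timn fid poyn
Final line 12: poyn

Answer: poyn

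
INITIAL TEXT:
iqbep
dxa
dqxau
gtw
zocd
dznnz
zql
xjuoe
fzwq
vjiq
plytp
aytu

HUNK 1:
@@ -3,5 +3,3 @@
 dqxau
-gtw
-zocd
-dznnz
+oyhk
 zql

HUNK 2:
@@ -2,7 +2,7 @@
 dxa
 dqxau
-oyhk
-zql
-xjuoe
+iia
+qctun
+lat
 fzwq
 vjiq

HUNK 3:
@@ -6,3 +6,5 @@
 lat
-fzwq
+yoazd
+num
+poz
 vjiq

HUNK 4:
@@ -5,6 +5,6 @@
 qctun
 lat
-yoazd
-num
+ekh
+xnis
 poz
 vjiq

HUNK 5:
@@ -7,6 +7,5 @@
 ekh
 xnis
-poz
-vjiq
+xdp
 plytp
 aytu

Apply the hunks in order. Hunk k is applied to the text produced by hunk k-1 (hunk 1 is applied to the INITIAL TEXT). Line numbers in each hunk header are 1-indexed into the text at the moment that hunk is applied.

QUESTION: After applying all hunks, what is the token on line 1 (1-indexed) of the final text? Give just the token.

Hunk 1: at line 3 remove [gtw,zocd,dznnz] add [oyhk] -> 10 lines: iqbep dxa dqxau oyhk zql xjuoe fzwq vjiq plytp aytu
Hunk 2: at line 2 remove [oyhk,zql,xjuoe] add [iia,qctun,lat] -> 10 lines: iqbep dxa dqxau iia qctun lat fzwq vjiq plytp aytu
Hunk 3: at line 6 remove [fzwq] add [yoazd,num,poz] -> 12 lines: iqbep dxa dqxau iia qctun lat yoazd num poz vjiq plytp aytu
Hunk 4: at line 5 remove [yoazd,num] add [ekh,xnis] -> 12 lines: iqbep dxa dqxau iia qctun lat ekh xnis poz vjiq plytp aytu
Hunk 5: at line 7 remove [poz,vjiq] add [xdp] -> 11 lines: iqbep dxa dqxau iia qctun lat ekh xnis xdp plytp aytu
Final line 1: iqbep

Answer: iqbep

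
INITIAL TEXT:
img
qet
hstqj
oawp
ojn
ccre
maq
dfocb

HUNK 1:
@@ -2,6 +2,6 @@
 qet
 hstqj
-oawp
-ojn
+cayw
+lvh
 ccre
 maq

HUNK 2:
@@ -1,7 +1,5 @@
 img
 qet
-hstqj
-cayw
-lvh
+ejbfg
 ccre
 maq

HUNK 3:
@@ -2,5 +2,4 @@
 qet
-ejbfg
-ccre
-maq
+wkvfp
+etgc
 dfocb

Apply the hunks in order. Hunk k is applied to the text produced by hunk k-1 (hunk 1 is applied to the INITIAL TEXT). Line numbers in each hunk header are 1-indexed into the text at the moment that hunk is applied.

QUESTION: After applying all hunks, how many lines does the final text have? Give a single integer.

Answer: 5

Derivation:
Hunk 1: at line 2 remove [oawp,ojn] add [cayw,lvh] -> 8 lines: img qet hstqj cayw lvh ccre maq dfocb
Hunk 2: at line 1 remove [hstqj,cayw,lvh] add [ejbfg] -> 6 lines: img qet ejbfg ccre maq dfocb
Hunk 3: at line 2 remove [ejbfg,ccre,maq] add [wkvfp,etgc] -> 5 lines: img qet wkvfp etgc dfocb
Final line count: 5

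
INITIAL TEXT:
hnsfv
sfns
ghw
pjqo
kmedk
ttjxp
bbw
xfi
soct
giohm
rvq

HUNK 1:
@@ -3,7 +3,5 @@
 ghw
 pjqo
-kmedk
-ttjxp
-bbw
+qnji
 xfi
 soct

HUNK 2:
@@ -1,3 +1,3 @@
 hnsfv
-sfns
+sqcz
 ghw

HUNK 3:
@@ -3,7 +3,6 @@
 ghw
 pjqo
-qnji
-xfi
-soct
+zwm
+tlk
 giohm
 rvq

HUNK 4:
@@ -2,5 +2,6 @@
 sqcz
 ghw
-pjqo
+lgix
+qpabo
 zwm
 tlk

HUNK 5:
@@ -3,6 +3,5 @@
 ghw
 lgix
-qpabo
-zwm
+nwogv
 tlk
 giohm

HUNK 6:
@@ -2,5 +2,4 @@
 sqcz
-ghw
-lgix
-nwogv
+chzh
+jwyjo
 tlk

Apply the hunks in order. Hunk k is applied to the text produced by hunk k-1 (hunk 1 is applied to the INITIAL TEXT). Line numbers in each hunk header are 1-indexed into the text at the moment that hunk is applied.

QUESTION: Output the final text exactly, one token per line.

Answer: hnsfv
sqcz
chzh
jwyjo
tlk
giohm
rvq

Derivation:
Hunk 1: at line 3 remove [kmedk,ttjxp,bbw] add [qnji] -> 9 lines: hnsfv sfns ghw pjqo qnji xfi soct giohm rvq
Hunk 2: at line 1 remove [sfns] add [sqcz] -> 9 lines: hnsfv sqcz ghw pjqo qnji xfi soct giohm rvq
Hunk 3: at line 3 remove [qnji,xfi,soct] add [zwm,tlk] -> 8 lines: hnsfv sqcz ghw pjqo zwm tlk giohm rvq
Hunk 4: at line 2 remove [pjqo] add [lgix,qpabo] -> 9 lines: hnsfv sqcz ghw lgix qpabo zwm tlk giohm rvq
Hunk 5: at line 3 remove [qpabo,zwm] add [nwogv] -> 8 lines: hnsfv sqcz ghw lgix nwogv tlk giohm rvq
Hunk 6: at line 2 remove [ghw,lgix,nwogv] add [chzh,jwyjo] -> 7 lines: hnsfv sqcz chzh jwyjo tlk giohm rvq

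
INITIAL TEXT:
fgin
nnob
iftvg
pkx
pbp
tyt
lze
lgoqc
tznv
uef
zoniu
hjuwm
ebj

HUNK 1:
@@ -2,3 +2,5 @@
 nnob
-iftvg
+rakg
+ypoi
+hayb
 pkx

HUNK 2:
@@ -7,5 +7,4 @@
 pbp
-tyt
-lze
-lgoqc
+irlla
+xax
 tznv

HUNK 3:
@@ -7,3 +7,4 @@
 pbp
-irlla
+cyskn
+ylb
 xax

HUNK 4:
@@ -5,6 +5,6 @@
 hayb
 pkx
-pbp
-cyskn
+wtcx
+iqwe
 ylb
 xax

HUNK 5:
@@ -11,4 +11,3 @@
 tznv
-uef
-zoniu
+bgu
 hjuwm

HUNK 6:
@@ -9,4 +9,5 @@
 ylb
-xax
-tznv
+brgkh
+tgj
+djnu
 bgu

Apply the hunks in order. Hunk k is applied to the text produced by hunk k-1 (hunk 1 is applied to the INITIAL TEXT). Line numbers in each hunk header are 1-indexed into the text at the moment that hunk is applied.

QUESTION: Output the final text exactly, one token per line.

Answer: fgin
nnob
rakg
ypoi
hayb
pkx
wtcx
iqwe
ylb
brgkh
tgj
djnu
bgu
hjuwm
ebj

Derivation:
Hunk 1: at line 2 remove [iftvg] add [rakg,ypoi,hayb] -> 15 lines: fgin nnob rakg ypoi hayb pkx pbp tyt lze lgoqc tznv uef zoniu hjuwm ebj
Hunk 2: at line 7 remove [tyt,lze,lgoqc] add [irlla,xax] -> 14 lines: fgin nnob rakg ypoi hayb pkx pbp irlla xax tznv uef zoniu hjuwm ebj
Hunk 3: at line 7 remove [irlla] add [cyskn,ylb] -> 15 lines: fgin nnob rakg ypoi hayb pkx pbp cyskn ylb xax tznv uef zoniu hjuwm ebj
Hunk 4: at line 5 remove [pbp,cyskn] add [wtcx,iqwe] -> 15 lines: fgin nnob rakg ypoi hayb pkx wtcx iqwe ylb xax tznv uef zoniu hjuwm ebj
Hunk 5: at line 11 remove [uef,zoniu] add [bgu] -> 14 lines: fgin nnob rakg ypoi hayb pkx wtcx iqwe ylb xax tznv bgu hjuwm ebj
Hunk 6: at line 9 remove [xax,tznv] add [brgkh,tgj,djnu] -> 15 lines: fgin nnob rakg ypoi hayb pkx wtcx iqwe ylb brgkh tgj djnu bgu hjuwm ebj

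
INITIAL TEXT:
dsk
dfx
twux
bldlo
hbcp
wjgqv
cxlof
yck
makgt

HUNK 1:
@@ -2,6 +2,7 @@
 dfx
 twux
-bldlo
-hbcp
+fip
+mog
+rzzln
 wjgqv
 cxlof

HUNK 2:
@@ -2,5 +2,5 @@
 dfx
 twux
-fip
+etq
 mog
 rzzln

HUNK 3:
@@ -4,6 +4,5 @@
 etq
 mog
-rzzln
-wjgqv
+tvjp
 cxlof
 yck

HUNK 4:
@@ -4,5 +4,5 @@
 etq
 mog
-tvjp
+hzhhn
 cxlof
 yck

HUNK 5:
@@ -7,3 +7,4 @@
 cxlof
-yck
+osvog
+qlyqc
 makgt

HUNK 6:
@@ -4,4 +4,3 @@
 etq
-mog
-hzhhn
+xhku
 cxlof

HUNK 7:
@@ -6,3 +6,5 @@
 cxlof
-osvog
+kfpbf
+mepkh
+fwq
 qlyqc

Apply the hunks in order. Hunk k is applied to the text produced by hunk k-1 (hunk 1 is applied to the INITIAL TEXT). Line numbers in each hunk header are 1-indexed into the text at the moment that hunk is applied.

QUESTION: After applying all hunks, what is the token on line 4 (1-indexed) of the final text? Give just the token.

Answer: etq

Derivation:
Hunk 1: at line 2 remove [bldlo,hbcp] add [fip,mog,rzzln] -> 10 lines: dsk dfx twux fip mog rzzln wjgqv cxlof yck makgt
Hunk 2: at line 2 remove [fip] add [etq] -> 10 lines: dsk dfx twux etq mog rzzln wjgqv cxlof yck makgt
Hunk 3: at line 4 remove [rzzln,wjgqv] add [tvjp] -> 9 lines: dsk dfx twux etq mog tvjp cxlof yck makgt
Hunk 4: at line 4 remove [tvjp] add [hzhhn] -> 9 lines: dsk dfx twux etq mog hzhhn cxlof yck makgt
Hunk 5: at line 7 remove [yck] add [osvog,qlyqc] -> 10 lines: dsk dfx twux etq mog hzhhn cxlof osvog qlyqc makgt
Hunk 6: at line 4 remove [mog,hzhhn] add [xhku] -> 9 lines: dsk dfx twux etq xhku cxlof osvog qlyqc makgt
Hunk 7: at line 6 remove [osvog] add [kfpbf,mepkh,fwq] -> 11 lines: dsk dfx twux etq xhku cxlof kfpbf mepkh fwq qlyqc makgt
Final line 4: etq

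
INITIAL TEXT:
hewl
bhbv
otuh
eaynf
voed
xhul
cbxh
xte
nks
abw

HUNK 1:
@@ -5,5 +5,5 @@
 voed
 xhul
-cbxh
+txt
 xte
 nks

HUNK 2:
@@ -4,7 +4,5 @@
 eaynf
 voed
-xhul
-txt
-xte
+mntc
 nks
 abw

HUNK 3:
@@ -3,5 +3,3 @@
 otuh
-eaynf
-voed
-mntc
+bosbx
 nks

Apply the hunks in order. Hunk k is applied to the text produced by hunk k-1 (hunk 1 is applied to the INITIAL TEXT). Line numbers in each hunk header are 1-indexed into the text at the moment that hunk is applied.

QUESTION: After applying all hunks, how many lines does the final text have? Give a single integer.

Answer: 6

Derivation:
Hunk 1: at line 5 remove [cbxh] add [txt] -> 10 lines: hewl bhbv otuh eaynf voed xhul txt xte nks abw
Hunk 2: at line 4 remove [xhul,txt,xte] add [mntc] -> 8 lines: hewl bhbv otuh eaynf voed mntc nks abw
Hunk 3: at line 3 remove [eaynf,voed,mntc] add [bosbx] -> 6 lines: hewl bhbv otuh bosbx nks abw
Final line count: 6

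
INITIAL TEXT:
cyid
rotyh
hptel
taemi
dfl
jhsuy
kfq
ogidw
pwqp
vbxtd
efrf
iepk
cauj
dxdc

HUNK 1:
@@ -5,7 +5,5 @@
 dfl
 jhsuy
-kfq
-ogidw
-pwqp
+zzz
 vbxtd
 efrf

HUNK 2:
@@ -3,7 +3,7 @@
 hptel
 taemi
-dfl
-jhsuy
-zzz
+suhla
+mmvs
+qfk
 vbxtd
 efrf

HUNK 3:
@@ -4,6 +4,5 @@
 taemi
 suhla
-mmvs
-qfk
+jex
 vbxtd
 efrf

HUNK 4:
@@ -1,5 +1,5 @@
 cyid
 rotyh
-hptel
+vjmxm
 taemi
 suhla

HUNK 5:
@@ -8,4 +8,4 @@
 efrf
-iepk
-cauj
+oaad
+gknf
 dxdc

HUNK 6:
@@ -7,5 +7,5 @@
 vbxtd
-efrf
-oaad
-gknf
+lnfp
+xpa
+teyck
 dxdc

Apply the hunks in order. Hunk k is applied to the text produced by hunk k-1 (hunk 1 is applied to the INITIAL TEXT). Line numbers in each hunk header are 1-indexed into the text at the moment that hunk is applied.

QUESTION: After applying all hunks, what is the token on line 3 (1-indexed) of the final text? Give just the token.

Answer: vjmxm

Derivation:
Hunk 1: at line 5 remove [kfq,ogidw,pwqp] add [zzz] -> 12 lines: cyid rotyh hptel taemi dfl jhsuy zzz vbxtd efrf iepk cauj dxdc
Hunk 2: at line 3 remove [dfl,jhsuy,zzz] add [suhla,mmvs,qfk] -> 12 lines: cyid rotyh hptel taemi suhla mmvs qfk vbxtd efrf iepk cauj dxdc
Hunk 3: at line 4 remove [mmvs,qfk] add [jex] -> 11 lines: cyid rotyh hptel taemi suhla jex vbxtd efrf iepk cauj dxdc
Hunk 4: at line 1 remove [hptel] add [vjmxm] -> 11 lines: cyid rotyh vjmxm taemi suhla jex vbxtd efrf iepk cauj dxdc
Hunk 5: at line 8 remove [iepk,cauj] add [oaad,gknf] -> 11 lines: cyid rotyh vjmxm taemi suhla jex vbxtd efrf oaad gknf dxdc
Hunk 6: at line 7 remove [efrf,oaad,gknf] add [lnfp,xpa,teyck] -> 11 lines: cyid rotyh vjmxm taemi suhla jex vbxtd lnfp xpa teyck dxdc
Final line 3: vjmxm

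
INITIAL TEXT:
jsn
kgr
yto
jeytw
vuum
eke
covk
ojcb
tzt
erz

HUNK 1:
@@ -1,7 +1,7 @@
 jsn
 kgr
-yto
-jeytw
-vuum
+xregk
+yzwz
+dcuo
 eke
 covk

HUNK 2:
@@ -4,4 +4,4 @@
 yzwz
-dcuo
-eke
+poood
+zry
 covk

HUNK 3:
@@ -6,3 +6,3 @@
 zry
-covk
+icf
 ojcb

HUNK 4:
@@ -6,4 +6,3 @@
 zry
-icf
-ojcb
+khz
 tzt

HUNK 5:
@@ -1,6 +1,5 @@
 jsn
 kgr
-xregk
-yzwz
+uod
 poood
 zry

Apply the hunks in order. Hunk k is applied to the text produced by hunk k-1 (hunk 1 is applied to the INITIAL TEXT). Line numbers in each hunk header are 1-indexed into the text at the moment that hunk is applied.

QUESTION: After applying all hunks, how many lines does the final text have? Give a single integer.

Answer: 8

Derivation:
Hunk 1: at line 1 remove [yto,jeytw,vuum] add [xregk,yzwz,dcuo] -> 10 lines: jsn kgr xregk yzwz dcuo eke covk ojcb tzt erz
Hunk 2: at line 4 remove [dcuo,eke] add [poood,zry] -> 10 lines: jsn kgr xregk yzwz poood zry covk ojcb tzt erz
Hunk 3: at line 6 remove [covk] add [icf] -> 10 lines: jsn kgr xregk yzwz poood zry icf ojcb tzt erz
Hunk 4: at line 6 remove [icf,ojcb] add [khz] -> 9 lines: jsn kgr xregk yzwz poood zry khz tzt erz
Hunk 5: at line 1 remove [xregk,yzwz] add [uod] -> 8 lines: jsn kgr uod poood zry khz tzt erz
Final line count: 8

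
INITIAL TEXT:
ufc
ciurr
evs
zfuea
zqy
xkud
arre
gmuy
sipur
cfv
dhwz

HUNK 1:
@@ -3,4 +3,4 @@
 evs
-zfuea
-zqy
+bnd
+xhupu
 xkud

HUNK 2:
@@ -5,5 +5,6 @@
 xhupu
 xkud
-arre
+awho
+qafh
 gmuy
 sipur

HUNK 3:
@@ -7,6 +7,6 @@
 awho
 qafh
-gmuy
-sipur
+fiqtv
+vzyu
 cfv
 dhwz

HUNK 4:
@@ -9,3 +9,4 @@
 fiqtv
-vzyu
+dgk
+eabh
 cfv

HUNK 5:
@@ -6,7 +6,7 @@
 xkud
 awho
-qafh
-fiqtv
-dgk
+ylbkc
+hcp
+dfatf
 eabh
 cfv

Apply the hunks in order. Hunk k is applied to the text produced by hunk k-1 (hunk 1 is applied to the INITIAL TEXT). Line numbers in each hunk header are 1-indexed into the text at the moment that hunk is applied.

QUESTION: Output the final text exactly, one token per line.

Answer: ufc
ciurr
evs
bnd
xhupu
xkud
awho
ylbkc
hcp
dfatf
eabh
cfv
dhwz

Derivation:
Hunk 1: at line 3 remove [zfuea,zqy] add [bnd,xhupu] -> 11 lines: ufc ciurr evs bnd xhupu xkud arre gmuy sipur cfv dhwz
Hunk 2: at line 5 remove [arre] add [awho,qafh] -> 12 lines: ufc ciurr evs bnd xhupu xkud awho qafh gmuy sipur cfv dhwz
Hunk 3: at line 7 remove [gmuy,sipur] add [fiqtv,vzyu] -> 12 lines: ufc ciurr evs bnd xhupu xkud awho qafh fiqtv vzyu cfv dhwz
Hunk 4: at line 9 remove [vzyu] add [dgk,eabh] -> 13 lines: ufc ciurr evs bnd xhupu xkud awho qafh fiqtv dgk eabh cfv dhwz
Hunk 5: at line 6 remove [qafh,fiqtv,dgk] add [ylbkc,hcp,dfatf] -> 13 lines: ufc ciurr evs bnd xhupu xkud awho ylbkc hcp dfatf eabh cfv dhwz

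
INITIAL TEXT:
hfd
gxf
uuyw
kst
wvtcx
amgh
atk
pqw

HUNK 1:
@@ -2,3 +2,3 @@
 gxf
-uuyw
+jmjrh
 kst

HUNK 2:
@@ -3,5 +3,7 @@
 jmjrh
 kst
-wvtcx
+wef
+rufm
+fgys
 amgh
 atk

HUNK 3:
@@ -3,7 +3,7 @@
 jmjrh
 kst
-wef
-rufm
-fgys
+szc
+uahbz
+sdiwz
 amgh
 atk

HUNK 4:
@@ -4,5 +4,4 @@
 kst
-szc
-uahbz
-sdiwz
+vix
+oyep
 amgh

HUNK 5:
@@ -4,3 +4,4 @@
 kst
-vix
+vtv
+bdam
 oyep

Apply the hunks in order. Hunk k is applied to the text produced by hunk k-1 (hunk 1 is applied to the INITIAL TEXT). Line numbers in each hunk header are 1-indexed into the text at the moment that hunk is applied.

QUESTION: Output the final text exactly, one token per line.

Hunk 1: at line 2 remove [uuyw] add [jmjrh] -> 8 lines: hfd gxf jmjrh kst wvtcx amgh atk pqw
Hunk 2: at line 3 remove [wvtcx] add [wef,rufm,fgys] -> 10 lines: hfd gxf jmjrh kst wef rufm fgys amgh atk pqw
Hunk 3: at line 3 remove [wef,rufm,fgys] add [szc,uahbz,sdiwz] -> 10 lines: hfd gxf jmjrh kst szc uahbz sdiwz amgh atk pqw
Hunk 4: at line 4 remove [szc,uahbz,sdiwz] add [vix,oyep] -> 9 lines: hfd gxf jmjrh kst vix oyep amgh atk pqw
Hunk 5: at line 4 remove [vix] add [vtv,bdam] -> 10 lines: hfd gxf jmjrh kst vtv bdam oyep amgh atk pqw

Answer: hfd
gxf
jmjrh
kst
vtv
bdam
oyep
amgh
atk
pqw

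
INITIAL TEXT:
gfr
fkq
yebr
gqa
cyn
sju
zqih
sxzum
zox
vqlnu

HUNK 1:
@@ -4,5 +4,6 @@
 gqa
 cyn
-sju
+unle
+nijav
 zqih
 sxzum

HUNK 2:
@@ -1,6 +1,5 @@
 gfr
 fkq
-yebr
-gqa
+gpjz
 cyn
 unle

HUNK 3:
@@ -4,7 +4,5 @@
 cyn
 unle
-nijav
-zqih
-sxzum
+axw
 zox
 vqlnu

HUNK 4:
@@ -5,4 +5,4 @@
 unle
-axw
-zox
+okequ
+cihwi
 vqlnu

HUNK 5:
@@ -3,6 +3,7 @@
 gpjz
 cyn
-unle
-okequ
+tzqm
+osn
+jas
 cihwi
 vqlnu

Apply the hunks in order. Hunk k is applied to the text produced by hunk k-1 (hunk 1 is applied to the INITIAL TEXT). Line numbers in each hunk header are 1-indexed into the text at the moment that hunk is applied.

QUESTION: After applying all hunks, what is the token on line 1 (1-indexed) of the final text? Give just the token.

Hunk 1: at line 4 remove [sju] add [unle,nijav] -> 11 lines: gfr fkq yebr gqa cyn unle nijav zqih sxzum zox vqlnu
Hunk 2: at line 1 remove [yebr,gqa] add [gpjz] -> 10 lines: gfr fkq gpjz cyn unle nijav zqih sxzum zox vqlnu
Hunk 3: at line 4 remove [nijav,zqih,sxzum] add [axw] -> 8 lines: gfr fkq gpjz cyn unle axw zox vqlnu
Hunk 4: at line 5 remove [axw,zox] add [okequ,cihwi] -> 8 lines: gfr fkq gpjz cyn unle okequ cihwi vqlnu
Hunk 5: at line 3 remove [unle,okequ] add [tzqm,osn,jas] -> 9 lines: gfr fkq gpjz cyn tzqm osn jas cihwi vqlnu
Final line 1: gfr

Answer: gfr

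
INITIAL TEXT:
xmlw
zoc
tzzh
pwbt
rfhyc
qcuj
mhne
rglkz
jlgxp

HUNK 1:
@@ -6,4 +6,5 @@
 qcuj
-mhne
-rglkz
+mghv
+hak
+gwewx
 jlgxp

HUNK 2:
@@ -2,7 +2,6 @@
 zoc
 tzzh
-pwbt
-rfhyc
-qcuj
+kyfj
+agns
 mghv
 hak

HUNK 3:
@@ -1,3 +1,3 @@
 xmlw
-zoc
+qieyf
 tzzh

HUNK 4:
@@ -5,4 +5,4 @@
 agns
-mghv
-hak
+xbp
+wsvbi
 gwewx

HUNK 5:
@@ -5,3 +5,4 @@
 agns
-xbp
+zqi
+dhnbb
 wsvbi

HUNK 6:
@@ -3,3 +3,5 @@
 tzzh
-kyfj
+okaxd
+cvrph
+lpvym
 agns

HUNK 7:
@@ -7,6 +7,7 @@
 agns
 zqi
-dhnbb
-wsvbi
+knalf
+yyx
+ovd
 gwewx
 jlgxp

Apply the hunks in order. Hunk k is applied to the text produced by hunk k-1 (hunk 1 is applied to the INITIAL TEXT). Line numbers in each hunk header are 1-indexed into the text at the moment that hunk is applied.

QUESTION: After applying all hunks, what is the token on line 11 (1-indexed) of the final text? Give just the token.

Hunk 1: at line 6 remove [mhne,rglkz] add [mghv,hak,gwewx] -> 10 lines: xmlw zoc tzzh pwbt rfhyc qcuj mghv hak gwewx jlgxp
Hunk 2: at line 2 remove [pwbt,rfhyc,qcuj] add [kyfj,agns] -> 9 lines: xmlw zoc tzzh kyfj agns mghv hak gwewx jlgxp
Hunk 3: at line 1 remove [zoc] add [qieyf] -> 9 lines: xmlw qieyf tzzh kyfj agns mghv hak gwewx jlgxp
Hunk 4: at line 5 remove [mghv,hak] add [xbp,wsvbi] -> 9 lines: xmlw qieyf tzzh kyfj agns xbp wsvbi gwewx jlgxp
Hunk 5: at line 5 remove [xbp] add [zqi,dhnbb] -> 10 lines: xmlw qieyf tzzh kyfj agns zqi dhnbb wsvbi gwewx jlgxp
Hunk 6: at line 3 remove [kyfj] add [okaxd,cvrph,lpvym] -> 12 lines: xmlw qieyf tzzh okaxd cvrph lpvym agns zqi dhnbb wsvbi gwewx jlgxp
Hunk 7: at line 7 remove [dhnbb,wsvbi] add [knalf,yyx,ovd] -> 13 lines: xmlw qieyf tzzh okaxd cvrph lpvym agns zqi knalf yyx ovd gwewx jlgxp
Final line 11: ovd

Answer: ovd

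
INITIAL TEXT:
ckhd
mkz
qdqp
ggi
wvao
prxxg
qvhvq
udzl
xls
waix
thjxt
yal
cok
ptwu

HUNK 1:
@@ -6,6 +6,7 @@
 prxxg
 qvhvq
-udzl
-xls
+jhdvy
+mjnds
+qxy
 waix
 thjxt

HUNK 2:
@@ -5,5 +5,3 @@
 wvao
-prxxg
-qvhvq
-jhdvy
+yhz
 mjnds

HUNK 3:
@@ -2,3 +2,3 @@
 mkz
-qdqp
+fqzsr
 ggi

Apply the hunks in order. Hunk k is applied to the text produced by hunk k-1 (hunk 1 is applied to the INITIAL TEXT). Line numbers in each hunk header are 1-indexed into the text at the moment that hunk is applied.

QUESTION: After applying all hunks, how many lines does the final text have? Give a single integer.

Hunk 1: at line 6 remove [udzl,xls] add [jhdvy,mjnds,qxy] -> 15 lines: ckhd mkz qdqp ggi wvao prxxg qvhvq jhdvy mjnds qxy waix thjxt yal cok ptwu
Hunk 2: at line 5 remove [prxxg,qvhvq,jhdvy] add [yhz] -> 13 lines: ckhd mkz qdqp ggi wvao yhz mjnds qxy waix thjxt yal cok ptwu
Hunk 3: at line 2 remove [qdqp] add [fqzsr] -> 13 lines: ckhd mkz fqzsr ggi wvao yhz mjnds qxy waix thjxt yal cok ptwu
Final line count: 13

Answer: 13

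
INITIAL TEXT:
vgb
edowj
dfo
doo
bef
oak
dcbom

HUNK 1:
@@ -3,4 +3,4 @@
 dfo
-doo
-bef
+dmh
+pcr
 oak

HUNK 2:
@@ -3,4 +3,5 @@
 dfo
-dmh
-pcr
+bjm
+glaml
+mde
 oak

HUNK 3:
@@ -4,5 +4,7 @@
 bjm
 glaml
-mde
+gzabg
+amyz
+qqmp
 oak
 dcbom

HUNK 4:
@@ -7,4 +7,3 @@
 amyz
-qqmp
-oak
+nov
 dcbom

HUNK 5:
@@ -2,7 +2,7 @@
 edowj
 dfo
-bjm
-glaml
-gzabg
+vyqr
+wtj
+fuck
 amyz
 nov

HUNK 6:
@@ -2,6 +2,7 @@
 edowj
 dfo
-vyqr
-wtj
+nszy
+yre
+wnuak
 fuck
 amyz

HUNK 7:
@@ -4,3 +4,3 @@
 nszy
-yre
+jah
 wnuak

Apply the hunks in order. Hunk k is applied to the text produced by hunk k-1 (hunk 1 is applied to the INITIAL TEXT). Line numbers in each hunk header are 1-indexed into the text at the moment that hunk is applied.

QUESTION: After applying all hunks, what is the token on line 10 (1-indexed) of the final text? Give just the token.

Answer: dcbom

Derivation:
Hunk 1: at line 3 remove [doo,bef] add [dmh,pcr] -> 7 lines: vgb edowj dfo dmh pcr oak dcbom
Hunk 2: at line 3 remove [dmh,pcr] add [bjm,glaml,mde] -> 8 lines: vgb edowj dfo bjm glaml mde oak dcbom
Hunk 3: at line 4 remove [mde] add [gzabg,amyz,qqmp] -> 10 lines: vgb edowj dfo bjm glaml gzabg amyz qqmp oak dcbom
Hunk 4: at line 7 remove [qqmp,oak] add [nov] -> 9 lines: vgb edowj dfo bjm glaml gzabg amyz nov dcbom
Hunk 5: at line 2 remove [bjm,glaml,gzabg] add [vyqr,wtj,fuck] -> 9 lines: vgb edowj dfo vyqr wtj fuck amyz nov dcbom
Hunk 6: at line 2 remove [vyqr,wtj] add [nszy,yre,wnuak] -> 10 lines: vgb edowj dfo nszy yre wnuak fuck amyz nov dcbom
Hunk 7: at line 4 remove [yre] add [jah] -> 10 lines: vgb edowj dfo nszy jah wnuak fuck amyz nov dcbom
Final line 10: dcbom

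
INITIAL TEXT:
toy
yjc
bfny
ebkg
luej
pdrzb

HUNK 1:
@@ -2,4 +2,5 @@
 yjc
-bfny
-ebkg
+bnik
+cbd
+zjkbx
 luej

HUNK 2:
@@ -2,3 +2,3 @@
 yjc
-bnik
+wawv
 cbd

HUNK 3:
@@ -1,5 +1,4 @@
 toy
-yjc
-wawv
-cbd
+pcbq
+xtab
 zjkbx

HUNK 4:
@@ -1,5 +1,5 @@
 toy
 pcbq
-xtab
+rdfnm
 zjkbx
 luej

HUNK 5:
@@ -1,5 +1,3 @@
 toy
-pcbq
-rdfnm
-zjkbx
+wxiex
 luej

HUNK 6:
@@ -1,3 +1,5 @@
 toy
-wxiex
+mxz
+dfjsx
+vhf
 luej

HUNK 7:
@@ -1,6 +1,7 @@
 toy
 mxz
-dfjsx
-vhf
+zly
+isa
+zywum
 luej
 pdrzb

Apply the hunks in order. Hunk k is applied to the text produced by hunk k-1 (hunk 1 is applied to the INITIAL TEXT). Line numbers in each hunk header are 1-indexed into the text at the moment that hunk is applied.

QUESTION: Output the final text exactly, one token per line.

Hunk 1: at line 2 remove [bfny,ebkg] add [bnik,cbd,zjkbx] -> 7 lines: toy yjc bnik cbd zjkbx luej pdrzb
Hunk 2: at line 2 remove [bnik] add [wawv] -> 7 lines: toy yjc wawv cbd zjkbx luej pdrzb
Hunk 3: at line 1 remove [yjc,wawv,cbd] add [pcbq,xtab] -> 6 lines: toy pcbq xtab zjkbx luej pdrzb
Hunk 4: at line 1 remove [xtab] add [rdfnm] -> 6 lines: toy pcbq rdfnm zjkbx luej pdrzb
Hunk 5: at line 1 remove [pcbq,rdfnm,zjkbx] add [wxiex] -> 4 lines: toy wxiex luej pdrzb
Hunk 6: at line 1 remove [wxiex] add [mxz,dfjsx,vhf] -> 6 lines: toy mxz dfjsx vhf luej pdrzb
Hunk 7: at line 1 remove [dfjsx,vhf] add [zly,isa,zywum] -> 7 lines: toy mxz zly isa zywum luej pdrzb

Answer: toy
mxz
zly
isa
zywum
luej
pdrzb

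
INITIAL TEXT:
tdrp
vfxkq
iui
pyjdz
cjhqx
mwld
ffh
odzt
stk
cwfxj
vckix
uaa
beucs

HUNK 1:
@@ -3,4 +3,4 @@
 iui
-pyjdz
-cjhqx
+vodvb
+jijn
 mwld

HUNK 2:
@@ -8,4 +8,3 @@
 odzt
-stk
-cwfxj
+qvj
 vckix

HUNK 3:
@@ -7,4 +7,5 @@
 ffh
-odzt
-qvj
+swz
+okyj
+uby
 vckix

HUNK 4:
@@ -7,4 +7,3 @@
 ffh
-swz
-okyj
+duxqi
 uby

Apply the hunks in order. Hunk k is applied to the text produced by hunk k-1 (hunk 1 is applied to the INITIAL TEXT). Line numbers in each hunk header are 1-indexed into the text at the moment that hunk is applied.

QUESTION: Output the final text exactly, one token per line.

Hunk 1: at line 3 remove [pyjdz,cjhqx] add [vodvb,jijn] -> 13 lines: tdrp vfxkq iui vodvb jijn mwld ffh odzt stk cwfxj vckix uaa beucs
Hunk 2: at line 8 remove [stk,cwfxj] add [qvj] -> 12 lines: tdrp vfxkq iui vodvb jijn mwld ffh odzt qvj vckix uaa beucs
Hunk 3: at line 7 remove [odzt,qvj] add [swz,okyj,uby] -> 13 lines: tdrp vfxkq iui vodvb jijn mwld ffh swz okyj uby vckix uaa beucs
Hunk 4: at line 7 remove [swz,okyj] add [duxqi] -> 12 lines: tdrp vfxkq iui vodvb jijn mwld ffh duxqi uby vckix uaa beucs

Answer: tdrp
vfxkq
iui
vodvb
jijn
mwld
ffh
duxqi
uby
vckix
uaa
beucs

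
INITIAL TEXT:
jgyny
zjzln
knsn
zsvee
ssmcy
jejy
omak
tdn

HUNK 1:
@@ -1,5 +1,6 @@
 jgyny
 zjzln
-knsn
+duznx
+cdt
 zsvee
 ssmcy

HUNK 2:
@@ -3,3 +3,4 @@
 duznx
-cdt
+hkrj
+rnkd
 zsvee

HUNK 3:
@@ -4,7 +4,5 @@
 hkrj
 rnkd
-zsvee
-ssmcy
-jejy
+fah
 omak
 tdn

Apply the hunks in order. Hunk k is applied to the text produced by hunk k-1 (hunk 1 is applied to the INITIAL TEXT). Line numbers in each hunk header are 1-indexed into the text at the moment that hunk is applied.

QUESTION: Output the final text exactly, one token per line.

Answer: jgyny
zjzln
duznx
hkrj
rnkd
fah
omak
tdn

Derivation:
Hunk 1: at line 1 remove [knsn] add [duznx,cdt] -> 9 lines: jgyny zjzln duznx cdt zsvee ssmcy jejy omak tdn
Hunk 2: at line 3 remove [cdt] add [hkrj,rnkd] -> 10 lines: jgyny zjzln duznx hkrj rnkd zsvee ssmcy jejy omak tdn
Hunk 3: at line 4 remove [zsvee,ssmcy,jejy] add [fah] -> 8 lines: jgyny zjzln duznx hkrj rnkd fah omak tdn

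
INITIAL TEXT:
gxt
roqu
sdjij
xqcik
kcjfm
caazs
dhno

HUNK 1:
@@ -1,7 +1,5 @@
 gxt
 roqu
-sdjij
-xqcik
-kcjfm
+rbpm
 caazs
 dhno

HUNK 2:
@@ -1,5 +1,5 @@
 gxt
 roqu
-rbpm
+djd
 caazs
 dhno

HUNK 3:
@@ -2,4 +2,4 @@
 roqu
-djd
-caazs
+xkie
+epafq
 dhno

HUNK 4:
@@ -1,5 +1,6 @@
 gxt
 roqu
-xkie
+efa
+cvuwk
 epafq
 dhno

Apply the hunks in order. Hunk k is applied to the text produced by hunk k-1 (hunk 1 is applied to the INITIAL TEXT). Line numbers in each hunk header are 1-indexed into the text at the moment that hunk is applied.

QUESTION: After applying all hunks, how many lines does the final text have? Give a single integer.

Answer: 6

Derivation:
Hunk 1: at line 1 remove [sdjij,xqcik,kcjfm] add [rbpm] -> 5 lines: gxt roqu rbpm caazs dhno
Hunk 2: at line 1 remove [rbpm] add [djd] -> 5 lines: gxt roqu djd caazs dhno
Hunk 3: at line 2 remove [djd,caazs] add [xkie,epafq] -> 5 lines: gxt roqu xkie epafq dhno
Hunk 4: at line 1 remove [xkie] add [efa,cvuwk] -> 6 lines: gxt roqu efa cvuwk epafq dhno
Final line count: 6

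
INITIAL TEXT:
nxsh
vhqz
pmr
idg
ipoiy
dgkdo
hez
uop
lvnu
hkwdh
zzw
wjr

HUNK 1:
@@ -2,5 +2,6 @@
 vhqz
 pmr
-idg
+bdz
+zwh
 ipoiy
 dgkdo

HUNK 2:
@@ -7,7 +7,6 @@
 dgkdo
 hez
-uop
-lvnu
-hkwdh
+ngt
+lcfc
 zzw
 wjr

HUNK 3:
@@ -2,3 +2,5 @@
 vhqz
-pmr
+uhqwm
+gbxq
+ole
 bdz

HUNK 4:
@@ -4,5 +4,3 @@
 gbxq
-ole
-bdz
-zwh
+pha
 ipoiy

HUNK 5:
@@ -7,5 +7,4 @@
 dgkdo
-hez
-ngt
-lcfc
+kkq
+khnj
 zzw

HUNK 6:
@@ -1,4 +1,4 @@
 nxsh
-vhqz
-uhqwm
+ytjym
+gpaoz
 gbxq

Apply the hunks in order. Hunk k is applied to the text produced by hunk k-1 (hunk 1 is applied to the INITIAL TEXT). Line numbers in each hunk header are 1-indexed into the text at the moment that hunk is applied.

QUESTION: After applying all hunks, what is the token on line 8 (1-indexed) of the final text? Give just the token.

Hunk 1: at line 2 remove [idg] add [bdz,zwh] -> 13 lines: nxsh vhqz pmr bdz zwh ipoiy dgkdo hez uop lvnu hkwdh zzw wjr
Hunk 2: at line 7 remove [uop,lvnu,hkwdh] add [ngt,lcfc] -> 12 lines: nxsh vhqz pmr bdz zwh ipoiy dgkdo hez ngt lcfc zzw wjr
Hunk 3: at line 2 remove [pmr] add [uhqwm,gbxq,ole] -> 14 lines: nxsh vhqz uhqwm gbxq ole bdz zwh ipoiy dgkdo hez ngt lcfc zzw wjr
Hunk 4: at line 4 remove [ole,bdz,zwh] add [pha] -> 12 lines: nxsh vhqz uhqwm gbxq pha ipoiy dgkdo hez ngt lcfc zzw wjr
Hunk 5: at line 7 remove [hez,ngt,lcfc] add [kkq,khnj] -> 11 lines: nxsh vhqz uhqwm gbxq pha ipoiy dgkdo kkq khnj zzw wjr
Hunk 6: at line 1 remove [vhqz,uhqwm] add [ytjym,gpaoz] -> 11 lines: nxsh ytjym gpaoz gbxq pha ipoiy dgkdo kkq khnj zzw wjr
Final line 8: kkq

Answer: kkq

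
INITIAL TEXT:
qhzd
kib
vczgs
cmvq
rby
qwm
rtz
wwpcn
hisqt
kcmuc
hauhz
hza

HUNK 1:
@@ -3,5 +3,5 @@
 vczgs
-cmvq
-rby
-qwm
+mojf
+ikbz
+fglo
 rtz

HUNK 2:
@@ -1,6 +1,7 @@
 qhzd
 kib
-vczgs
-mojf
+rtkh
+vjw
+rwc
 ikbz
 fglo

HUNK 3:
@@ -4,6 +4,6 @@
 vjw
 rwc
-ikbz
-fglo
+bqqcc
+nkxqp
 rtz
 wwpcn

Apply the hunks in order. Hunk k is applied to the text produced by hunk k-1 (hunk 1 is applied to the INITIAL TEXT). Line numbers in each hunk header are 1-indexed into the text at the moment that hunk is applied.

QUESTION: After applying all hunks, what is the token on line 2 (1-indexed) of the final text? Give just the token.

Answer: kib

Derivation:
Hunk 1: at line 3 remove [cmvq,rby,qwm] add [mojf,ikbz,fglo] -> 12 lines: qhzd kib vczgs mojf ikbz fglo rtz wwpcn hisqt kcmuc hauhz hza
Hunk 2: at line 1 remove [vczgs,mojf] add [rtkh,vjw,rwc] -> 13 lines: qhzd kib rtkh vjw rwc ikbz fglo rtz wwpcn hisqt kcmuc hauhz hza
Hunk 3: at line 4 remove [ikbz,fglo] add [bqqcc,nkxqp] -> 13 lines: qhzd kib rtkh vjw rwc bqqcc nkxqp rtz wwpcn hisqt kcmuc hauhz hza
Final line 2: kib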